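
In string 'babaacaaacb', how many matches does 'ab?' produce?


Pattern 'ab?' matches 'a' optionally followed by 'b'.
String: 'babaacaaacb'
Scanning left to right for 'a' then checking next char:
  Match 1: 'ab' (a followed by b)
  Match 2: 'a' (a not followed by b)
  Match 3: 'a' (a not followed by b)
  Match 4: 'a' (a not followed by b)
  Match 5: 'a' (a not followed by b)
  Match 6: 'a' (a not followed by b)
Total matches: 6

6


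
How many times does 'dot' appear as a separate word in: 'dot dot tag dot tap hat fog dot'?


Scanning each word for exact match 'dot':
  Word 1: 'dot' -> MATCH
  Word 2: 'dot' -> MATCH
  Word 3: 'tag' -> no
  Word 4: 'dot' -> MATCH
  Word 5: 'tap' -> no
  Word 6: 'hat' -> no
  Word 7: 'fog' -> no
  Word 8: 'dot' -> MATCH
Total matches: 4

4


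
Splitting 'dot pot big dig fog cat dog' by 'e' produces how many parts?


Splitting by 'e' breaks the string at each occurrence of the separator.
Text: 'dot pot big dig fog cat dog'
Parts after split:
  Part 1: 'dot pot big dig fog cat dog'
Total parts: 1

1


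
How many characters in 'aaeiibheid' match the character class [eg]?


Character class [eg] matches any of: {e, g}
Scanning string 'aaeiibheid' character by character:
  pos 0: 'a' -> no
  pos 1: 'a' -> no
  pos 2: 'e' -> MATCH
  pos 3: 'i' -> no
  pos 4: 'i' -> no
  pos 5: 'b' -> no
  pos 6: 'h' -> no
  pos 7: 'e' -> MATCH
  pos 8: 'i' -> no
  pos 9: 'd' -> no
Total matches: 2

2


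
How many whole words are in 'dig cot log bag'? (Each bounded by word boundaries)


Word boundaries (\b) mark the start/end of each word.
Text: 'dig cot log bag'
Splitting by whitespace:
  Word 1: 'dig'
  Word 2: 'cot'
  Word 3: 'log'
  Word 4: 'bag'
Total whole words: 4

4


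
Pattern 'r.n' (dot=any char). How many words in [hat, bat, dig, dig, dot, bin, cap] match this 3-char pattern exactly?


Pattern 'r.n' means: starts with 'r', any single char, ends with 'n'.
Checking each word (must be exactly 3 chars):
  'hat' (len=3): no
  'bat' (len=3): no
  'dig' (len=3): no
  'dig' (len=3): no
  'dot' (len=3): no
  'bin' (len=3): no
  'cap' (len=3): no
Matching words: []
Total: 0

0


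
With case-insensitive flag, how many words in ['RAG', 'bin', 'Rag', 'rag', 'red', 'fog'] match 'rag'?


Case-insensitive matching: compare each word's lowercase form to 'rag'.
  'RAG' -> lower='rag' -> MATCH
  'bin' -> lower='bin' -> no
  'Rag' -> lower='rag' -> MATCH
  'rag' -> lower='rag' -> MATCH
  'red' -> lower='red' -> no
  'fog' -> lower='fog' -> no
Matches: ['RAG', 'Rag', 'rag']
Count: 3

3


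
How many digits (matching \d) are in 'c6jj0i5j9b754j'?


\d matches any digit 0-9.
Scanning 'c6jj0i5j9b754j':
  pos 1: '6' -> DIGIT
  pos 4: '0' -> DIGIT
  pos 6: '5' -> DIGIT
  pos 8: '9' -> DIGIT
  pos 10: '7' -> DIGIT
  pos 11: '5' -> DIGIT
  pos 12: '4' -> DIGIT
Digits found: ['6', '0', '5', '9', '7', '5', '4']
Total: 7

7


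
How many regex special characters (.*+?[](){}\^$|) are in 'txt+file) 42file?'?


Regex special characters are: . * + ? [ ] ( ) { } \ ^ $ |
Scanning 'txt+file) 42file?':
  pos 3: '+' -> SPECIAL
  pos 8: ')' -> SPECIAL
  pos 16: '?' -> SPECIAL
Special chars found: ['+', ')', '?']
Total: 3

3


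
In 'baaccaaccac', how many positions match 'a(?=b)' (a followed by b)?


Lookahead 'a(?=b)' matches 'a' only when followed by 'b'.
String: 'baaccaaccac'
Checking each position where char is 'a':
  pos 1: 'a' -> no (next='a')
  pos 2: 'a' -> no (next='c')
  pos 5: 'a' -> no (next='a')
  pos 6: 'a' -> no (next='c')
  pos 9: 'a' -> no (next='c')
Matching positions: []
Count: 0

0


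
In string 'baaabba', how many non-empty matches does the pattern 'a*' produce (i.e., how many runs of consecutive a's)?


Pattern 'a*' matches zero or more a's. We want non-empty runs of consecutive a's.
String: 'baaabba'
Walking through the string to find runs of a's:
  Run 1: positions 1-3 -> 'aaa'
  Run 2: positions 6-6 -> 'a'
Non-empty runs found: ['aaa', 'a']
Count: 2

2


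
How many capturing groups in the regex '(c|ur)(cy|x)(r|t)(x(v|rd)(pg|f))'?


To count capturing groups, count each '(' that starts a group.
Pattern: '(c|ur)(cy|x)(r|t)(x(v|rd)(pg|f))'
Walking through the pattern:
  Position 0: '(' -> group #1
  Position 6: '(' -> group #2
  Position 12: '(' -> group #3
  Position 17: '(' -> group #4
  Position 19: '(' -> group #5
  Position 25: '(' -> group #6
Total capturing groups: 6

6


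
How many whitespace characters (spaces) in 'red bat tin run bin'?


\s matches whitespace characters (spaces, tabs, etc.).
Text: 'red bat tin run bin'
This text has 5 words separated by spaces.
Number of spaces = number of words - 1 = 5 - 1 = 4

4


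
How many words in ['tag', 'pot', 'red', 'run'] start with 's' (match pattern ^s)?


Pattern ^s anchors to start of word. Check which words begin with 's':
  'tag' -> no
  'pot' -> no
  'red' -> no
  'run' -> no
Matching words: []
Count: 0

0


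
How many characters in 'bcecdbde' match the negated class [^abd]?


Negated class [^abd] matches any char NOT in {a, b, d}
Scanning 'bcecdbde':
  pos 0: 'b' -> no (excluded)
  pos 1: 'c' -> MATCH
  pos 2: 'e' -> MATCH
  pos 3: 'c' -> MATCH
  pos 4: 'd' -> no (excluded)
  pos 5: 'b' -> no (excluded)
  pos 6: 'd' -> no (excluded)
  pos 7: 'e' -> MATCH
Total matches: 4

4


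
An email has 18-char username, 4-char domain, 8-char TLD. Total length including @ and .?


An email address has format: username@domain.tld
Username length: 18
'@' character: 1
Domain length: 4
'.' character: 1
TLD length: 8
Total = 18 + 1 + 4 + 1 + 8 = 32

32


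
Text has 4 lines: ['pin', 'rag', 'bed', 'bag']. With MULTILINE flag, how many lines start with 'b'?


With MULTILINE flag, ^ matches the start of each line.
Lines: ['pin', 'rag', 'bed', 'bag']
Checking which lines start with 'b':
  Line 1: 'pin' -> no
  Line 2: 'rag' -> no
  Line 3: 'bed' -> MATCH
  Line 4: 'bag' -> MATCH
Matching lines: ['bed', 'bag']
Count: 2

2


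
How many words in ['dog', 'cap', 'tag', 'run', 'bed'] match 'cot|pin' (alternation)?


Alternation 'cot|pin' matches either 'cot' or 'pin'.
Checking each word:
  'dog' -> no
  'cap' -> no
  'tag' -> no
  'run' -> no
  'bed' -> no
Matches: []
Count: 0

0


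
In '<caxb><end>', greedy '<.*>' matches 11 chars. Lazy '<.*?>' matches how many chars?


Greedy '<.*>' tries to match as MUCH as possible.
Lazy '<.*?>' tries to match as LITTLE as possible.

String: '<caxb><end>'
Greedy '<.*>' starts at first '<' and extends to the LAST '>': '<caxb><end>' (11 chars)
Lazy '<.*?>' starts at first '<' and stops at the FIRST '>': '<caxb>' (6 chars)

6


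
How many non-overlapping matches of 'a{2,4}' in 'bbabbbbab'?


Pattern 'a{2,4}' matches between 2 and 4 consecutive a's (greedy).
String: 'bbabbbbab'
Finding runs of a's and applying greedy matching:
  Run at pos 2: 'a' (length 1)
  Run at pos 7: 'a' (length 1)
Matches: []
Count: 0

0


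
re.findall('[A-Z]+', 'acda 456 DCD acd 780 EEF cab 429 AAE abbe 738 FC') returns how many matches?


Pattern '[A-Z]+' finds one or more uppercase letters.
Text: 'acda 456 DCD acd 780 EEF cab 429 AAE abbe 738 FC'
Scanning for matches:
  Match 1: 'DCD'
  Match 2: 'EEF'
  Match 3: 'AAE'
  Match 4: 'FC'
Total matches: 4

4


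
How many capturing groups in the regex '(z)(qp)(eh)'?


To count capturing groups, count each '(' that starts a group.
Pattern: '(z)(qp)(eh)'
Walking through the pattern:
  Position 0: '(' -> group #1
  Position 3: '(' -> group #2
  Position 7: '(' -> group #3
Total capturing groups: 3

3


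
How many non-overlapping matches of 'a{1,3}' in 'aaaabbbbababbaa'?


Pattern 'a{1,3}' matches between 1 and 3 consecutive a's (greedy).
String: 'aaaabbbbababbaa'
Finding runs of a's and applying greedy matching:
  Run at pos 0: 'aaaa' (length 4)
  Run at pos 8: 'a' (length 1)
  Run at pos 10: 'a' (length 1)
  Run at pos 13: 'aa' (length 2)
Matches: ['aaa', 'a', 'a', 'a', 'aa']
Count: 5

5


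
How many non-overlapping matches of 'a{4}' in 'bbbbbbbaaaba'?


Pattern 'a{4}' matches exactly 4 consecutive a's (greedy, non-overlapping).
String: 'bbbbbbbaaaba'
Scanning for runs of a's:
  Run at pos 7: 'aaa' (length 3) -> 0 match(es)
  Run at pos 11: 'a' (length 1) -> 0 match(es)
Matches found: []
Total: 0

0


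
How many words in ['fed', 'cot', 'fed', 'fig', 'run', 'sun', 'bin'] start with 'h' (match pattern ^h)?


Pattern ^h anchors to start of word. Check which words begin with 'h':
  'fed' -> no
  'cot' -> no
  'fed' -> no
  'fig' -> no
  'run' -> no
  'sun' -> no
  'bin' -> no
Matching words: []
Count: 0

0


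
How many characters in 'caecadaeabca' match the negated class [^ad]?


Negated class [^ad] matches any char NOT in {a, d}
Scanning 'caecadaeabca':
  pos 0: 'c' -> MATCH
  pos 1: 'a' -> no (excluded)
  pos 2: 'e' -> MATCH
  pos 3: 'c' -> MATCH
  pos 4: 'a' -> no (excluded)
  pos 5: 'd' -> no (excluded)
  pos 6: 'a' -> no (excluded)
  pos 7: 'e' -> MATCH
  pos 8: 'a' -> no (excluded)
  pos 9: 'b' -> MATCH
  pos 10: 'c' -> MATCH
  pos 11: 'a' -> no (excluded)
Total matches: 6

6


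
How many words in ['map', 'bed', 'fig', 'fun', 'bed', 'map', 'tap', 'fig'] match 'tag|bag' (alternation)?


Alternation 'tag|bag' matches either 'tag' or 'bag'.
Checking each word:
  'map' -> no
  'bed' -> no
  'fig' -> no
  'fun' -> no
  'bed' -> no
  'map' -> no
  'tap' -> no
  'fig' -> no
Matches: []
Count: 0

0


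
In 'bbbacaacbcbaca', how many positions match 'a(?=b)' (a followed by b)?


Lookahead 'a(?=b)' matches 'a' only when followed by 'b'.
String: 'bbbacaacbcbaca'
Checking each position where char is 'a':
  pos 3: 'a' -> no (next='c')
  pos 5: 'a' -> no (next='a')
  pos 6: 'a' -> no (next='c')
  pos 11: 'a' -> no (next='c')
Matching positions: []
Count: 0

0


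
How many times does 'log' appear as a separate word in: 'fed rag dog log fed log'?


Scanning each word for exact match 'log':
  Word 1: 'fed' -> no
  Word 2: 'rag' -> no
  Word 3: 'dog' -> no
  Word 4: 'log' -> MATCH
  Word 5: 'fed' -> no
  Word 6: 'log' -> MATCH
Total matches: 2

2


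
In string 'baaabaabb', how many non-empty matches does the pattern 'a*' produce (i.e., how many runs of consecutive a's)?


Pattern 'a*' matches zero or more a's. We want non-empty runs of consecutive a's.
String: 'baaabaabb'
Walking through the string to find runs of a's:
  Run 1: positions 1-3 -> 'aaa'
  Run 2: positions 5-6 -> 'aa'
Non-empty runs found: ['aaa', 'aa']
Count: 2

2


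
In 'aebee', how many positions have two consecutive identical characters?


Looking for consecutive identical characters in 'aebee':
  pos 0-1: 'a' vs 'e' -> different
  pos 1-2: 'e' vs 'b' -> different
  pos 2-3: 'b' vs 'e' -> different
  pos 3-4: 'e' vs 'e' -> MATCH ('ee')
Consecutive identical pairs: ['ee']
Count: 1

1


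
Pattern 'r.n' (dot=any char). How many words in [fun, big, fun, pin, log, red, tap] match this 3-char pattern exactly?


Pattern 'r.n' means: starts with 'r', any single char, ends with 'n'.
Checking each word (must be exactly 3 chars):
  'fun' (len=3): no
  'big' (len=3): no
  'fun' (len=3): no
  'pin' (len=3): no
  'log' (len=3): no
  'red' (len=3): no
  'tap' (len=3): no
Matching words: []
Total: 0

0


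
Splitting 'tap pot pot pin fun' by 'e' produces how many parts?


Splitting by 'e' breaks the string at each occurrence of the separator.
Text: 'tap pot pot pin fun'
Parts after split:
  Part 1: 'tap pot pot pin fun'
Total parts: 1

1


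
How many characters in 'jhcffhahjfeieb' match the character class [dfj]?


Character class [dfj] matches any of: {d, f, j}
Scanning string 'jhcffhahjfeieb' character by character:
  pos 0: 'j' -> MATCH
  pos 1: 'h' -> no
  pos 2: 'c' -> no
  pos 3: 'f' -> MATCH
  pos 4: 'f' -> MATCH
  pos 5: 'h' -> no
  pos 6: 'a' -> no
  pos 7: 'h' -> no
  pos 8: 'j' -> MATCH
  pos 9: 'f' -> MATCH
  pos 10: 'e' -> no
  pos 11: 'i' -> no
  pos 12: 'e' -> no
  pos 13: 'b' -> no
Total matches: 5

5


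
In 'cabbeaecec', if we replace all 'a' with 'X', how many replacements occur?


re.sub('a', 'X', text) replaces every occurrence of 'a' with 'X'.
Text: 'cabbeaecec'
Scanning for 'a':
  pos 1: 'a' -> replacement #1
  pos 5: 'a' -> replacement #2
Total replacements: 2

2


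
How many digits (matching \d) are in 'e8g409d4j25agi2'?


\d matches any digit 0-9.
Scanning 'e8g409d4j25agi2':
  pos 1: '8' -> DIGIT
  pos 3: '4' -> DIGIT
  pos 4: '0' -> DIGIT
  pos 5: '9' -> DIGIT
  pos 7: '4' -> DIGIT
  pos 9: '2' -> DIGIT
  pos 10: '5' -> DIGIT
  pos 14: '2' -> DIGIT
Digits found: ['8', '4', '0', '9', '4', '2', '5', '2']
Total: 8

8


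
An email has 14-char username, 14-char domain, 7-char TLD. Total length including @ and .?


An email address has format: username@domain.tld
Username length: 14
'@' character: 1
Domain length: 14
'.' character: 1
TLD length: 7
Total = 14 + 1 + 14 + 1 + 7 = 37

37


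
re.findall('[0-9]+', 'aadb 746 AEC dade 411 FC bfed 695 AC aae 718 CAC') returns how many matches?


Pattern '[0-9]+' finds one or more digits.
Text: 'aadb 746 AEC dade 411 FC bfed 695 AC aae 718 CAC'
Scanning for matches:
  Match 1: '746'
  Match 2: '411'
  Match 3: '695'
  Match 4: '718'
Total matches: 4

4


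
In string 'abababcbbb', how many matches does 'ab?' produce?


Pattern 'ab?' matches 'a' optionally followed by 'b'.
String: 'abababcbbb'
Scanning left to right for 'a' then checking next char:
  Match 1: 'ab' (a followed by b)
  Match 2: 'ab' (a followed by b)
  Match 3: 'ab' (a followed by b)
Total matches: 3

3


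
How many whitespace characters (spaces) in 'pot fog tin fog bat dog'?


\s matches whitespace characters (spaces, tabs, etc.).
Text: 'pot fog tin fog bat dog'
This text has 6 words separated by spaces.
Number of spaces = number of words - 1 = 6 - 1 = 5

5


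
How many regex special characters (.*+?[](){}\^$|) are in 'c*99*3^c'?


Regex special characters are: . * + ? [ ] ( ) { } \ ^ $ |
Scanning 'c*99*3^c':
  pos 1: '*' -> SPECIAL
  pos 4: '*' -> SPECIAL
  pos 6: '^' -> SPECIAL
Special chars found: ['*', '*', '^']
Total: 3

3


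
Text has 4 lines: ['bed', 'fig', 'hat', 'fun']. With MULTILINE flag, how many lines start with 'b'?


With MULTILINE flag, ^ matches the start of each line.
Lines: ['bed', 'fig', 'hat', 'fun']
Checking which lines start with 'b':
  Line 1: 'bed' -> MATCH
  Line 2: 'fig' -> no
  Line 3: 'hat' -> no
  Line 4: 'fun' -> no
Matching lines: ['bed']
Count: 1

1


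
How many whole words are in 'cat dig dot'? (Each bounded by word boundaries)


Word boundaries (\b) mark the start/end of each word.
Text: 'cat dig dot'
Splitting by whitespace:
  Word 1: 'cat'
  Word 2: 'dig'
  Word 3: 'dot'
Total whole words: 3

3


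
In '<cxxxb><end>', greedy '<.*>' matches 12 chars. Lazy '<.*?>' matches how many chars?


Greedy '<.*>' tries to match as MUCH as possible.
Lazy '<.*?>' tries to match as LITTLE as possible.

String: '<cxxxb><end>'
Greedy '<.*>' starts at first '<' and extends to the LAST '>': '<cxxxb><end>' (12 chars)
Lazy '<.*?>' starts at first '<' and stops at the FIRST '>': '<cxxxb>' (7 chars)

7


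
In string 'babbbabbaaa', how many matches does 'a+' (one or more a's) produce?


Pattern 'a+' matches one or more consecutive a's.
String: 'babbbabbaaa'
Scanning for runs of a:
  Match 1: 'a' (length 1)
  Match 2: 'a' (length 1)
  Match 3: 'aaa' (length 3)
Total matches: 3

3


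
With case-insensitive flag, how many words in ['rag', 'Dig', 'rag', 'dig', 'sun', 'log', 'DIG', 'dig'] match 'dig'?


Case-insensitive matching: compare each word's lowercase form to 'dig'.
  'rag' -> lower='rag' -> no
  'Dig' -> lower='dig' -> MATCH
  'rag' -> lower='rag' -> no
  'dig' -> lower='dig' -> MATCH
  'sun' -> lower='sun' -> no
  'log' -> lower='log' -> no
  'DIG' -> lower='dig' -> MATCH
  'dig' -> lower='dig' -> MATCH
Matches: ['Dig', 'dig', 'DIG', 'dig']
Count: 4

4


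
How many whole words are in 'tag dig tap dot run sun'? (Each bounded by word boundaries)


Word boundaries (\b) mark the start/end of each word.
Text: 'tag dig tap dot run sun'
Splitting by whitespace:
  Word 1: 'tag'
  Word 2: 'dig'
  Word 3: 'tap'
  Word 4: 'dot'
  Word 5: 'run'
  Word 6: 'sun'
Total whole words: 6

6


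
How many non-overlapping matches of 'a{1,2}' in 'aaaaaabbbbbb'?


Pattern 'a{1,2}' matches between 1 and 2 consecutive a's (greedy).
String: 'aaaaaabbbbbb'
Finding runs of a's and applying greedy matching:
  Run at pos 0: 'aaaaaa' (length 6)
Matches: ['aa', 'aa', 'aa']
Count: 3

3


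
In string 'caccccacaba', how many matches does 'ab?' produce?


Pattern 'ab?' matches 'a' optionally followed by 'b'.
String: 'caccccacaba'
Scanning left to right for 'a' then checking next char:
  Match 1: 'a' (a not followed by b)
  Match 2: 'a' (a not followed by b)
  Match 3: 'ab' (a followed by b)
  Match 4: 'a' (a not followed by b)
Total matches: 4

4


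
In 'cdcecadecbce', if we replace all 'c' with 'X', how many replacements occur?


re.sub('c', 'X', text) replaces every occurrence of 'c' with 'X'.
Text: 'cdcecadecbce'
Scanning for 'c':
  pos 0: 'c' -> replacement #1
  pos 2: 'c' -> replacement #2
  pos 4: 'c' -> replacement #3
  pos 8: 'c' -> replacement #4
  pos 10: 'c' -> replacement #5
Total replacements: 5

5


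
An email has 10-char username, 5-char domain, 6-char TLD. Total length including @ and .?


An email address has format: username@domain.tld
Username length: 10
'@' character: 1
Domain length: 5
'.' character: 1
TLD length: 6
Total = 10 + 1 + 5 + 1 + 6 = 23

23


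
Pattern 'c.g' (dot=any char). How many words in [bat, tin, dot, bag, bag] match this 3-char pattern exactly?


Pattern 'c.g' means: starts with 'c', any single char, ends with 'g'.
Checking each word (must be exactly 3 chars):
  'bat' (len=3): no
  'tin' (len=3): no
  'dot' (len=3): no
  'bag' (len=3): no
  'bag' (len=3): no
Matching words: []
Total: 0

0


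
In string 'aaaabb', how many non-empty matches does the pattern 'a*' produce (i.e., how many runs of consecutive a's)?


Pattern 'a*' matches zero or more a's. We want non-empty runs of consecutive a's.
String: 'aaaabb'
Walking through the string to find runs of a's:
  Run 1: positions 0-3 -> 'aaaa'
Non-empty runs found: ['aaaa']
Count: 1

1


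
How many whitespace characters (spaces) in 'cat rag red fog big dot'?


\s matches whitespace characters (spaces, tabs, etc.).
Text: 'cat rag red fog big dot'
This text has 6 words separated by spaces.
Number of spaces = number of words - 1 = 6 - 1 = 5

5


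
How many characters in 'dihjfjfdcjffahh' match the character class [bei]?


Character class [bei] matches any of: {b, e, i}
Scanning string 'dihjfjfdcjffahh' character by character:
  pos 0: 'd' -> no
  pos 1: 'i' -> MATCH
  pos 2: 'h' -> no
  pos 3: 'j' -> no
  pos 4: 'f' -> no
  pos 5: 'j' -> no
  pos 6: 'f' -> no
  pos 7: 'd' -> no
  pos 8: 'c' -> no
  pos 9: 'j' -> no
  pos 10: 'f' -> no
  pos 11: 'f' -> no
  pos 12: 'a' -> no
  pos 13: 'h' -> no
  pos 14: 'h' -> no
Total matches: 1

1


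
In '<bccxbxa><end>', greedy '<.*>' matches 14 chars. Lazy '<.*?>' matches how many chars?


Greedy '<.*>' tries to match as MUCH as possible.
Lazy '<.*?>' tries to match as LITTLE as possible.

String: '<bccxbxa><end>'
Greedy '<.*>' starts at first '<' and extends to the LAST '>': '<bccxbxa><end>' (14 chars)
Lazy '<.*?>' starts at first '<' and stops at the FIRST '>': '<bccxbxa>' (9 chars)

9


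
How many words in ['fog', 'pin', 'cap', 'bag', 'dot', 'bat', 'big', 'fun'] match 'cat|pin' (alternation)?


Alternation 'cat|pin' matches either 'cat' or 'pin'.
Checking each word:
  'fog' -> no
  'pin' -> MATCH
  'cap' -> no
  'bag' -> no
  'dot' -> no
  'bat' -> no
  'big' -> no
  'fun' -> no
Matches: ['pin']
Count: 1

1


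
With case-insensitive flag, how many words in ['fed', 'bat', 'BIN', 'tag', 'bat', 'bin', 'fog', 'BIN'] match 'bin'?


Case-insensitive matching: compare each word's lowercase form to 'bin'.
  'fed' -> lower='fed' -> no
  'bat' -> lower='bat' -> no
  'BIN' -> lower='bin' -> MATCH
  'tag' -> lower='tag' -> no
  'bat' -> lower='bat' -> no
  'bin' -> lower='bin' -> MATCH
  'fog' -> lower='fog' -> no
  'BIN' -> lower='bin' -> MATCH
Matches: ['BIN', 'bin', 'BIN']
Count: 3

3


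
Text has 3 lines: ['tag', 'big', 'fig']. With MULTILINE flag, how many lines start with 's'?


With MULTILINE flag, ^ matches the start of each line.
Lines: ['tag', 'big', 'fig']
Checking which lines start with 's':
  Line 1: 'tag' -> no
  Line 2: 'big' -> no
  Line 3: 'fig' -> no
Matching lines: []
Count: 0

0


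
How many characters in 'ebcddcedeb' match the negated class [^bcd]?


Negated class [^bcd] matches any char NOT in {b, c, d}
Scanning 'ebcddcedeb':
  pos 0: 'e' -> MATCH
  pos 1: 'b' -> no (excluded)
  pos 2: 'c' -> no (excluded)
  pos 3: 'd' -> no (excluded)
  pos 4: 'd' -> no (excluded)
  pos 5: 'c' -> no (excluded)
  pos 6: 'e' -> MATCH
  pos 7: 'd' -> no (excluded)
  pos 8: 'e' -> MATCH
  pos 9: 'b' -> no (excluded)
Total matches: 3

3


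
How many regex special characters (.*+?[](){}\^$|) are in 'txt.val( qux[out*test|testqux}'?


Regex special characters are: . * + ? [ ] ( ) { } \ ^ $ |
Scanning 'txt.val( qux[out*test|testqux}':
  pos 3: '.' -> SPECIAL
  pos 7: '(' -> SPECIAL
  pos 12: '[' -> SPECIAL
  pos 16: '*' -> SPECIAL
  pos 21: '|' -> SPECIAL
  pos 29: '}' -> SPECIAL
Special chars found: ['.', '(', '[', '*', '|', '}']
Total: 6

6


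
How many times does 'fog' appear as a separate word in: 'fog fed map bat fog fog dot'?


Scanning each word for exact match 'fog':
  Word 1: 'fog' -> MATCH
  Word 2: 'fed' -> no
  Word 3: 'map' -> no
  Word 4: 'bat' -> no
  Word 5: 'fog' -> MATCH
  Word 6: 'fog' -> MATCH
  Word 7: 'dot' -> no
Total matches: 3

3


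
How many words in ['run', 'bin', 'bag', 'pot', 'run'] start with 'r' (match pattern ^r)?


Pattern ^r anchors to start of word. Check which words begin with 'r':
  'run' -> MATCH (starts with 'r')
  'bin' -> no
  'bag' -> no
  'pot' -> no
  'run' -> MATCH (starts with 'r')
Matching words: ['run', 'run']
Count: 2

2


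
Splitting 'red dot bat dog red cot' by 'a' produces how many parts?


Splitting by 'a' breaks the string at each occurrence of the separator.
Text: 'red dot bat dog red cot'
Parts after split:
  Part 1: 'red dot b'
  Part 2: 't dog red cot'
Total parts: 2

2


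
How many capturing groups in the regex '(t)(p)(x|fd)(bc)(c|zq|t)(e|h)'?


To count capturing groups, count each '(' that starts a group.
Pattern: '(t)(p)(x|fd)(bc)(c|zq|t)(e|h)'
Walking through the pattern:
  Position 0: '(' -> group #1
  Position 3: '(' -> group #2
  Position 6: '(' -> group #3
  Position 12: '(' -> group #4
  Position 16: '(' -> group #5
  Position 24: '(' -> group #6
Total capturing groups: 6

6


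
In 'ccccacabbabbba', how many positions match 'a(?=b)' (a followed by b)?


Lookahead 'a(?=b)' matches 'a' only when followed by 'b'.
String: 'ccccacabbabbba'
Checking each position where char is 'a':
  pos 4: 'a' -> no (next='c')
  pos 6: 'a' -> MATCH (next='b')
  pos 9: 'a' -> MATCH (next='b')
Matching positions: [6, 9]
Count: 2

2


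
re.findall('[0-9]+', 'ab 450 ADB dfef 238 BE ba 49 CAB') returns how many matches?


Pattern '[0-9]+' finds one or more digits.
Text: 'ab 450 ADB dfef 238 BE ba 49 CAB'
Scanning for matches:
  Match 1: '450'
  Match 2: '238'
  Match 3: '49'
Total matches: 3

3


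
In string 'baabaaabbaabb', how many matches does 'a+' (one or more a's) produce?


Pattern 'a+' matches one or more consecutive a's.
String: 'baabaaabbaabb'
Scanning for runs of a:
  Match 1: 'aa' (length 2)
  Match 2: 'aaa' (length 3)
  Match 3: 'aa' (length 2)
Total matches: 3

3


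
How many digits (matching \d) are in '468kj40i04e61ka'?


\d matches any digit 0-9.
Scanning '468kj40i04e61ka':
  pos 0: '4' -> DIGIT
  pos 1: '6' -> DIGIT
  pos 2: '8' -> DIGIT
  pos 5: '4' -> DIGIT
  pos 6: '0' -> DIGIT
  pos 8: '0' -> DIGIT
  pos 9: '4' -> DIGIT
  pos 11: '6' -> DIGIT
  pos 12: '1' -> DIGIT
Digits found: ['4', '6', '8', '4', '0', '0', '4', '6', '1']
Total: 9

9


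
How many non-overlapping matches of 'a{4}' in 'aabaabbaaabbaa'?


Pattern 'a{4}' matches exactly 4 consecutive a's (greedy, non-overlapping).
String: 'aabaabbaaabbaa'
Scanning for runs of a's:
  Run at pos 0: 'aa' (length 2) -> 0 match(es)
  Run at pos 3: 'aa' (length 2) -> 0 match(es)
  Run at pos 7: 'aaa' (length 3) -> 0 match(es)
  Run at pos 12: 'aa' (length 2) -> 0 match(es)
Matches found: []
Total: 0

0


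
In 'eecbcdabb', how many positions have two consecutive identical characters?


Looking for consecutive identical characters in 'eecbcdabb':
  pos 0-1: 'e' vs 'e' -> MATCH ('ee')
  pos 1-2: 'e' vs 'c' -> different
  pos 2-3: 'c' vs 'b' -> different
  pos 3-4: 'b' vs 'c' -> different
  pos 4-5: 'c' vs 'd' -> different
  pos 5-6: 'd' vs 'a' -> different
  pos 6-7: 'a' vs 'b' -> different
  pos 7-8: 'b' vs 'b' -> MATCH ('bb')
Consecutive identical pairs: ['ee', 'bb']
Count: 2

2


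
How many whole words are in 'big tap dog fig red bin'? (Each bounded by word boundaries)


Word boundaries (\b) mark the start/end of each word.
Text: 'big tap dog fig red bin'
Splitting by whitespace:
  Word 1: 'big'
  Word 2: 'tap'
  Word 3: 'dog'
  Word 4: 'fig'
  Word 5: 'red'
  Word 6: 'bin'
Total whole words: 6

6


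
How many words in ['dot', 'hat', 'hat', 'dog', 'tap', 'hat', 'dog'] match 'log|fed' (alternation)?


Alternation 'log|fed' matches either 'log' or 'fed'.
Checking each word:
  'dot' -> no
  'hat' -> no
  'hat' -> no
  'dog' -> no
  'tap' -> no
  'hat' -> no
  'dog' -> no
Matches: []
Count: 0

0


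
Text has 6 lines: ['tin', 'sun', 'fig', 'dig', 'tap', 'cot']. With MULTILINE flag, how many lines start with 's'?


With MULTILINE flag, ^ matches the start of each line.
Lines: ['tin', 'sun', 'fig', 'dig', 'tap', 'cot']
Checking which lines start with 's':
  Line 1: 'tin' -> no
  Line 2: 'sun' -> MATCH
  Line 3: 'fig' -> no
  Line 4: 'dig' -> no
  Line 5: 'tap' -> no
  Line 6: 'cot' -> no
Matching lines: ['sun']
Count: 1

1


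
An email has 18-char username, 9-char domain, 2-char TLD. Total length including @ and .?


An email address has format: username@domain.tld
Username length: 18
'@' character: 1
Domain length: 9
'.' character: 1
TLD length: 2
Total = 18 + 1 + 9 + 1 + 2 = 31

31


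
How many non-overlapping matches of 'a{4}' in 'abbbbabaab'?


Pattern 'a{4}' matches exactly 4 consecutive a's (greedy, non-overlapping).
String: 'abbbbabaab'
Scanning for runs of a's:
  Run at pos 0: 'a' (length 1) -> 0 match(es)
  Run at pos 5: 'a' (length 1) -> 0 match(es)
  Run at pos 7: 'aa' (length 2) -> 0 match(es)
Matches found: []
Total: 0

0


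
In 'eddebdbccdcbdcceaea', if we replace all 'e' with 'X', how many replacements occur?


re.sub('e', 'X', text) replaces every occurrence of 'e' with 'X'.
Text: 'eddebdbccdcbdcceaea'
Scanning for 'e':
  pos 0: 'e' -> replacement #1
  pos 3: 'e' -> replacement #2
  pos 15: 'e' -> replacement #3
  pos 17: 'e' -> replacement #4
Total replacements: 4

4


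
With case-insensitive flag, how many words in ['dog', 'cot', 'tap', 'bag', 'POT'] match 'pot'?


Case-insensitive matching: compare each word's lowercase form to 'pot'.
  'dog' -> lower='dog' -> no
  'cot' -> lower='cot' -> no
  'tap' -> lower='tap' -> no
  'bag' -> lower='bag' -> no
  'POT' -> lower='pot' -> MATCH
Matches: ['POT']
Count: 1

1


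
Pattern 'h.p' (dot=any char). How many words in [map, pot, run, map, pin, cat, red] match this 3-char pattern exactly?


Pattern 'h.p' means: starts with 'h', any single char, ends with 'p'.
Checking each word (must be exactly 3 chars):
  'map' (len=3): no
  'pot' (len=3): no
  'run' (len=3): no
  'map' (len=3): no
  'pin' (len=3): no
  'cat' (len=3): no
  'red' (len=3): no
Matching words: []
Total: 0

0


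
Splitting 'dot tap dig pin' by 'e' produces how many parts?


Splitting by 'e' breaks the string at each occurrence of the separator.
Text: 'dot tap dig pin'
Parts after split:
  Part 1: 'dot tap dig pin'
Total parts: 1

1


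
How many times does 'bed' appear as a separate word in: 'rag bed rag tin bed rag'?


Scanning each word for exact match 'bed':
  Word 1: 'rag' -> no
  Word 2: 'bed' -> MATCH
  Word 3: 'rag' -> no
  Word 4: 'tin' -> no
  Word 5: 'bed' -> MATCH
  Word 6: 'rag' -> no
Total matches: 2

2


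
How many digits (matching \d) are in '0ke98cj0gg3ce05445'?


\d matches any digit 0-9.
Scanning '0ke98cj0gg3ce05445':
  pos 0: '0' -> DIGIT
  pos 3: '9' -> DIGIT
  pos 4: '8' -> DIGIT
  pos 7: '0' -> DIGIT
  pos 10: '3' -> DIGIT
  pos 13: '0' -> DIGIT
  pos 14: '5' -> DIGIT
  pos 15: '4' -> DIGIT
  pos 16: '4' -> DIGIT
  pos 17: '5' -> DIGIT
Digits found: ['0', '9', '8', '0', '3', '0', '5', '4', '4', '5']
Total: 10

10


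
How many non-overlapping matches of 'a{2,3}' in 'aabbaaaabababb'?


Pattern 'a{2,3}' matches between 2 and 3 consecutive a's (greedy).
String: 'aabbaaaabababb'
Finding runs of a's and applying greedy matching:
  Run at pos 0: 'aa' (length 2)
  Run at pos 4: 'aaaa' (length 4)
  Run at pos 9: 'a' (length 1)
  Run at pos 11: 'a' (length 1)
Matches: ['aa', 'aaa']
Count: 2

2


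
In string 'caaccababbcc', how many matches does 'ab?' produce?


Pattern 'ab?' matches 'a' optionally followed by 'b'.
String: 'caaccababbcc'
Scanning left to right for 'a' then checking next char:
  Match 1: 'a' (a not followed by b)
  Match 2: 'a' (a not followed by b)
  Match 3: 'ab' (a followed by b)
  Match 4: 'ab' (a followed by b)
Total matches: 4

4


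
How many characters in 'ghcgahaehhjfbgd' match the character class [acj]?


Character class [acj] matches any of: {a, c, j}
Scanning string 'ghcgahaehhjfbgd' character by character:
  pos 0: 'g' -> no
  pos 1: 'h' -> no
  pos 2: 'c' -> MATCH
  pos 3: 'g' -> no
  pos 4: 'a' -> MATCH
  pos 5: 'h' -> no
  pos 6: 'a' -> MATCH
  pos 7: 'e' -> no
  pos 8: 'h' -> no
  pos 9: 'h' -> no
  pos 10: 'j' -> MATCH
  pos 11: 'f' -> no
  pos 12: 'b' -> no
  pos 13: 'g' -> no
  pos 14: 'd' -> no
Total matches: 4

4


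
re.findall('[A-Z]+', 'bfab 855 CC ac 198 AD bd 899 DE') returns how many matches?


Pattern '[A-Z]+' finds one or more uppercase letters.
Text: 'bfab 855 CC ac 198 AD bd 899 DE'
Scanning for matches:
  Match 1: 'CC'
  Match 2: 'AD'
  Match 3: 'DE'
Total matches: 3

3


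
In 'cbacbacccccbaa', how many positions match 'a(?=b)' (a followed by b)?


Lookahead 'a(?=b)' matches 'a' only when followed by 'b'.
String: 'cbacbacccccbaa'
Checking each position where char is 'a':
  pos 2: 'a' -> no (next='c')
  pos 5: 'a' -> no (next='c')
  pos 12: 'a' -> no (next='a')
Matching positions: []
Count: 0

0


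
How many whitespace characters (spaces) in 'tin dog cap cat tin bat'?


\s matches whitespace characters (spaces, tabs, etc.).
Text: 'tin dog cap cat tin bat'
This text has 6 words separated by spaces.
Number of spaces = number of words - 1 = 6 - 1 = 5

5


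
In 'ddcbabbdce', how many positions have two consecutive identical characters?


Looking for consecutive identical characters in 'ddcbabbdce':
  pos 0-1: 'd' vs 'd' -> MATCH ('dd')
  pos 1-2: 'd' vs 'c' -> different
  pos 2-3: 'c' vs 'b' -> different
  pos 3-4: 'b' vs 'a' -> different
  pos 4-5: 'a' vs 'b' -> different
  pos 5-6: 'b' vs 'b' -> MATCH ('bb')
  pos 6-7: 'b' vs 'd' -> different
  pos 7-8: 'd' vs 'c' -> different
  pos 8-9: 'c' vs 'e' -> different
Consecutive identical pairs: ['dd', 'bb']
Count: 2

2


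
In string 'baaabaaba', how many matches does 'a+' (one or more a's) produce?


Pattern 'a+' matches one or more consecutive a's.
String: 'baaabaaba'
Scanning for runs of a:
  Match 1: 'aaa' (length 3)
  Match 2: 'aa' (length 2)
  Match 3: 'a' (length 1)
Total matches: 3

3


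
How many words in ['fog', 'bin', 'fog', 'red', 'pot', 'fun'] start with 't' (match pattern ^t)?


Pattern ^t anchors to start of word. Check which words begin with 't':
  'fog' -> no
  'bin' -> no
  'fog' -> no
  'red' -> no
  'pot' -> no
  'fun' -> no
Matching words: []
Count: 0

0


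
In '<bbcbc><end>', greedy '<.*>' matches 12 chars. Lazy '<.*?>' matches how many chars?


Greedy '<.*>' tries to match as MUCH as possible.
Lazy '<.*?>' tries to match as LITTLE as possible.

String: '<bbcbc><end>'
Greedy '<.*>' starts at first '<' and extends to the LAST '>': '<bbcbc><end>' (12 chars)
Lazy '<.*?>' starts at first '<' and stops at the FIRST '>': '<bbcbc>' (7 chars)

7


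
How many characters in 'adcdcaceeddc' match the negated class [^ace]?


Negated class [^ace] matches any char NOT in {a, c, e}
Scanning 'adcdcaceeddc':
  pos 0: 'a' -> no (excluded)
  pos 1: 'd' -> MATCH
  pos 2: 'c' -> no (excluded)
  pos 3: 'd' -> MATCH
  pos 4: 'c' -> no (excluded)
  pos 5: 'a' -> no (excluded)
  pos 6: 'c' -> no (excluded)
  pos 7: 'e' -> no (excluded)
  pos 8: 'e' -> no (excluded)
  pos 9: 'd' -> MATCH
  pos 10: 'd' -> MATCH
  pos 11: 'c' -> no (excluded)
Total matches: 4

4


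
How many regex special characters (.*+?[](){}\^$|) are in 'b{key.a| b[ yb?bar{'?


Regex special characters are: . * + ? [ ] ( ) { } \ ^ $ |
Scanning 'b{key.a| b[ yb?bar{':
  pos 1: '{' -> SPECIAL
  pos 5: '.' -> SPECIAL
  pos 7: '|' -> SPECIAL
  pos 10: '[' -> SPECIAL
  pos 14: '?' -> SPECIAL
  pos 18: '{' -> SPECIAL
Special chars found: ['{', '.', '|', '[', '?', '{']
Total: 6

6


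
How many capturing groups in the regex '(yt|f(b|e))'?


To count capturing groups, count each '(' that starts a group.
Pattern: '(yt|f(b|e))'
Walking through the pattern:
  Position 0: '(' -> group #1
  Position 5: '(' -> group #2
Total capturing groups: 2

2


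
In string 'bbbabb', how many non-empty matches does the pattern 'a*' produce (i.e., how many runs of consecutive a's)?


Pattern 'a*' matches zero or more a's. We want non-empty runs of consecutive a's.
String: 'bbbabb'
Walking through the string to find runs of a's:
  Run 1: positions 3-3 -> 'a'
Non-empty runs found: ['a']
Count: 1

1


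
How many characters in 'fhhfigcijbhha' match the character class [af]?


Character class [af] matches any of: {a, f}
Scanning string 'fhhfigcijbhha' character by character:
  pos 0: 'f' -> MATCH
  pos 1: 'h' -> no
  pos 2: 'h' -> no
  pos 3: 'f' -> MATCH
  pos 4: 'i' -> no
  pos 5: 'g' -> no
  pos 6: 'c' -> no
  pos 7: 'i' -> no
  pos 8: 'j' -> no
  pos 9: 'b' -> no
  pos 10: 'h' -> no
  pos 11: 'h' -> no
  pos 12: 'a' -> MATCH
Total matches: 3

3


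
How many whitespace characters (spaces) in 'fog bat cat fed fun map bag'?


\s matches whitespace characters (spaces, tabs, etc.).
Text: 'fog bat cat fed fun map bag'
This text has 7 words separated by spaces.
Number of spaces = number of words - 1 = 7 - 1 = 6

6


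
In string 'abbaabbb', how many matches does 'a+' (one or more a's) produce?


Pattern 'a+' matches one or more consecutive a's.
String: 'abbaabbb'
Scanning for runs of a:
  Match 1: 'a' (length 1)
  Match 2: 'aa' (length 2)
Total matches: 2

2


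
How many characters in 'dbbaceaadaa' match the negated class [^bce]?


Negated class [^bce] matches any char NOT in {b, c, e}
Scanning 'dbbaceaadaa':
  pos 0: 'd' -> MATCH
  pos 1: 'b' -> no (excluded)
  pos 2: 'b' -> no (excluded)
  pos 3: 'a' -> MATCH
  pos 4: 'c' -> no (excluded)
  pos 5: 'e' -> no (excluded)
  pos 6: 'a' -> MATCH
  pos 7: 'a' -> MATCH
  pos 8: 'd' -> MATCH
  pos 9: 'a' -> MATCH
  pos 10: 'a' -> MATCH
Total matches: 7

7


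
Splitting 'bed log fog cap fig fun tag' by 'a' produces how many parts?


Splitting by 'a' breaks the string at each occurrence of the separator.
Text: 'bed log fog cap fig fun tag'
Parts after split:
  Part 1: 'bed log fog c'
  Part 2: 'p fig fun t'
  Part 3: 'g'
Total parts: 3

3


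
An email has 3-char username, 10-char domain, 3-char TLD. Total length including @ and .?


An email address has format: username@domain.tld
Username length: 3
'@' character: 1
Domain length: 10
'.' character: 1
TLD length: 3
Total = 3 + 1 + 10 + 1 + 3 = 18

18


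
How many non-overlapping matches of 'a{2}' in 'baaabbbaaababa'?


Pattern 'a{2}' matches exactly 2 consecutive a's (greedy, non-overlapping).
String: 'baaabbbaaababa'
Scanning for runs of a's:
  Run at pos 1: 'aaa' (length 3) -> 1 match(es)
  Run at pos 7: 'aaa' (length 3) -> 1 match(es)
  Run at pos 11: 'a' (length 1) -> 0 match(es)
  Run at pos 13: 'a' (length 1) -> 0 match(es)
Matches found: ['aa', 'aa']
Total: 2

2


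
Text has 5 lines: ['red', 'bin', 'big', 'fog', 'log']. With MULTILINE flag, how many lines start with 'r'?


With MULTILINE flag, ^ matches the start of each line.
Lines: ['red', 'bin', 'big', 'fog', 'log']
Checking which lines start with 'r':
  Line 1: 'red' -> MATCH
  Line 2: 'bin' -> no
  Line 3: 'big' -> no
  Line 4: 'fog' -> no
  Line 5: 'log' -> no
Matching lines: ['red']
Count: 1

1


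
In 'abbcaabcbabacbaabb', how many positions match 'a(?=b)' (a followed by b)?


Lookahead 'a(?=b)' matches 'a' only when followed by 'b'.
String: 'abbcaabcbabacbaabb'
Checking each position where char is 'a':
  pos 0: 'a' -> MATCH (next='b')
  pos 4: 'a' -> no (next='a')
  pos 5: 'a' -> MATCH (next='b')
  pos 9: 'a' -> MATCH (next='b')
  pos 11: 'a' -> no (next='c')
  pos 14: 'a' -> no (next='a')
  pos 15: 'a' -> MATCH (next='b')
Matching positions: [0, 5, 9, 15]
Count: 4

4


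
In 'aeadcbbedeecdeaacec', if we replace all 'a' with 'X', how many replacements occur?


re.sub('a', 'X', text) replaces every occurrence of 'a' with 'X'.
Text: 'aeadcbbedeecdeaacec'
Scanning for 'a':
  pos 0: 'a' -> replacement #1
  pos 2: 'a' -> replacement #2
  pos 14: 'a' -> replacement #3
  pos 15: 'a' -> replacement #4
Total replacements: 4

4


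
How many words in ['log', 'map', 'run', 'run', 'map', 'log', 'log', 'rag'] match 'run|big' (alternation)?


Alternation 'run|big' matches either 'run' or 'big'.
Checking each word:
  'log' -> no
  'map' -> no
  'run' -> MATCH
  'run' -> MATCH
  'map' -> no
  'log' -> no
  'log' -> no
  'rag' -> no
Matches: ['run', 'run']
Count: 2

2


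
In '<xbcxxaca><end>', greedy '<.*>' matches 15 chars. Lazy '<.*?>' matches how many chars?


Greedy '<.*>' tries to match as MUCH as possible.
Lazy '<.*?>' tries to match as LITTLE as possible.

String: '<xbcxxaca><end>'
Greedy '<.*>' starts at first '<' and extends to the LAST '>': '<xbcxxaca><end>' (15 chars)
Lazy '<.*?>' starts at first '<' and stops at the FIRST '>': '<xbcxxaca>' (10 chars)

10


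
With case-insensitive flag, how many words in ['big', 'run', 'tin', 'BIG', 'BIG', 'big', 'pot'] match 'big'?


Case-insensitive matching: compare each word's lowercase form to 'big'.
  'big' -> lower='big' -> MATCH
  'run' -> lower='run' -> no
  'tin' -> lower='tin' -> no
  'BIG' -> lower='big' -> MATCH
  'BIG' -> lower='big' -> MATCH
  'big' -> lower='big' -> MATCH
  'pot' -> lower='pot' -> no
Matches: ['big', 'BIG', 'BIG', 'big']
Count: 4

4


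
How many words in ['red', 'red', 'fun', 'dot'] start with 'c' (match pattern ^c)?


Pattern ^c anchors to start of word. Check which words begin with 'c':
  'red' -> no
  'red' -> no
  'fun' -> no
  'dot' -> no
Matching words: []
Count: 0

0


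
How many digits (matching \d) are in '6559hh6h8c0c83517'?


\d matches any digit 0-9.
Scanning '6559hh6h8c0c83517':
  pos 0: '6' -> DIGIT
  pos 1: '5' -> DIGIT
  pos 2: '5' -> DIGIT
  pos 3: '9' -> DIGIT
  pos 6: '6' -> DIGIT
  pos 8: '8' -> DIGIT
  pos 10: '0' -> DIGIT
  pos 12: '8' -> DIGIT
  pos 13: '3' -> DIGIT
  pos 14: '5' -> DIGIT
  pos 15: '1' -> DIGIT
  pos 16: '7' -> DIGIT
Digits found: ['6', '5', '5', '9', '6', '8', '0', '8', '3', '5', '1', '7']
Total: 12

12


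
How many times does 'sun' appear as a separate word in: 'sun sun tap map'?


Scanning each word for exact match 'sun':
  Word 1: 'sun' -> MATCH
  Word 2: 'sun' -> MATCH
  Word 3: 'tap' -> no
  Word 4: 'map' -> no
Total matches: 2

2


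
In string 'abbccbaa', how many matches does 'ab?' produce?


Pattern 'ab?' matches 'a' optionally followed by 'b'.
String: 'abbccbaa'
Scanning left to right for 'a' then checking next char:
  Match 1: 'ab' (a followed by b)
  Match 2: 'a' (a not followed by b)
  Match 3: 'a' (a not followed by b)
Total matches: 3

3
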